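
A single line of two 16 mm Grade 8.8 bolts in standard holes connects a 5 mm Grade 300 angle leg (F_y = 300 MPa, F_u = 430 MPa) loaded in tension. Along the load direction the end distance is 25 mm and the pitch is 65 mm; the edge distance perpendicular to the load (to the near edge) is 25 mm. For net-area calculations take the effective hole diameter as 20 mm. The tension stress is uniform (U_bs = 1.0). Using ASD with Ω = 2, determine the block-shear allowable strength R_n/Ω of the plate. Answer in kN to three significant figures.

54.8 kN

Shear plane L_v = 25 + 1·65 = 90 mm; A_gv = 90 × 5 = 450 mm².
A_nv = (90 − 1.5·20) × 5 = 300 mm².
A_nt = (25 − 0.5·20) × 5 = 75 mm².
0.6 F_u A_nv = 77.4 kN; 0.6 F_y A_gv = 81 kN → shear rupture governs the shear term.
R_n = 77.4 + 1.0 × 430 × 75 / 1000 = 109.7 kN.
Allowable strength R_n/Ω = 109.7 / 2 = 54.8 kN.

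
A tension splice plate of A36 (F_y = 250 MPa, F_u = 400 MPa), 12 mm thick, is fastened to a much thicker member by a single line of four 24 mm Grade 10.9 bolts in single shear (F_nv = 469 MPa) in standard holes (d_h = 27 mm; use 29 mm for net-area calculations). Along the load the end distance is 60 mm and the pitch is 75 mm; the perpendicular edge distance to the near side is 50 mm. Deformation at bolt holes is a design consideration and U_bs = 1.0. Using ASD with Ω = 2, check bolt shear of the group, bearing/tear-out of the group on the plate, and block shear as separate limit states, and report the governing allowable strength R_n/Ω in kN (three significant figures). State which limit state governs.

342 kN (block shear governs)

Bolt shear: A_b = π·24²/4 = 452.4 mm²; R_n = 469 × 452.4 × 4 × 1 / 1000 = 848.7 kN → 848.7 / 2 = 424 kN.
Bearing: edge l_c = 46.5, r_n = 267.8 kN; interior l_c = 48, r_n = 276.5 kN; R_n = 267.8 + 3·276.5 = 1097 kN → 549 kN.
Block shear: A_gv = 3420, A_nv = 2202, A_nt = 426 mm²; R_n = min(0.6F_uA_nv, 0.6F_yA_gv) + U_bs·F_u·A_nt = 683.4 kN → 342 kN.
Block shear governs: 342 kN.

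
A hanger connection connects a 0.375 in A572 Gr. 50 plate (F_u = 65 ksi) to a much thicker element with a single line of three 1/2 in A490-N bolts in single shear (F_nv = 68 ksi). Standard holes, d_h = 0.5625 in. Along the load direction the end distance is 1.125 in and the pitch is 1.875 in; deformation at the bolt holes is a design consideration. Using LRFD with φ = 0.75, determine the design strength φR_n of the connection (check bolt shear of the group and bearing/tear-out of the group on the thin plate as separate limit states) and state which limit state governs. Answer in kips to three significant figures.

Bolt shear: A_b = π·0.5²/4 = 0.1963 in²; R_n = 68 × 0.1963 × 3 × 1 = 40.06 kips → 0.75 × 40.06 = 30 kips.
Bearing (1.2 l_c t F_u ≤ 2.4 d t F_u): upper limit = 2.4·0.5·0.375·65 = 29.25 kips.
  Edge l_c = 1.125 − 0.5625/2 = 0.8438 → r_n = 24.68 kips; interior l_c = 1.875 − 0.5625 = 1.312 → r_n = 29.25 kips.
  R_n,bearing = 1·24.68 + 2·29.25 = 83.18 kips → 0.75 × 83.18 = 62.4 kips.
Bolt shear governs: 30 kips.

30 kips (bolt shear governs)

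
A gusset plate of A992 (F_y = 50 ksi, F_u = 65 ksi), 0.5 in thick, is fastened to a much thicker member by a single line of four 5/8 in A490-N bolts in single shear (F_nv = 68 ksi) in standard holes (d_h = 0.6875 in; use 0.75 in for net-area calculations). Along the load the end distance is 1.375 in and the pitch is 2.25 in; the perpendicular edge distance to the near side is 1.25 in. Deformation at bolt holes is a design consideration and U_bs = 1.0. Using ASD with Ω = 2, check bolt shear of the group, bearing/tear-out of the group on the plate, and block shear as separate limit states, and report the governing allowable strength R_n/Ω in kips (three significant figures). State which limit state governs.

Bolt shear: A_b = π·0.625²/4 = 0.3068 in²; R_n = 68 × 0.3068 × 4 × 1 = 83.45 kips → 83.45 / 2 = 41.7 kips.
Bearing: edge l_c = 1.031, r_n = 40.22 kips; interior l_c = 1.562, r_n = 48.75 kips; R_n = 40.22 + 3·48.75 = 186.5 kips → 93.2 kips.
Block shear: A_gv = 4.062, A_nv = 2.75, A_nt = 0.4375 in²; R_n = min(0.6F_uA_nv, 0.6F_yA_gv) + U_bs·F_u·A_nt = 135.7 kips → 67.8 kips.
Bolt shear governs: 41.7 kips.

41.7 kips (bolt shear governs)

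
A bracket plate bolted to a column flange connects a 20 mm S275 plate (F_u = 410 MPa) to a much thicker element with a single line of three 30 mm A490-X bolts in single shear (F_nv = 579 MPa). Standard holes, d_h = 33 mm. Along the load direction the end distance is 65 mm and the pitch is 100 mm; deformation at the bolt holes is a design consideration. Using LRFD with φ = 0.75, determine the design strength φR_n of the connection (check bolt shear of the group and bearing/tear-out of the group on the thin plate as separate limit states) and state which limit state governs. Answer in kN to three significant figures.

Bolt shear: A_b = π·30²/4 = 706.9 mm²; R_n = 579 × 706.9 × 3 × 1 / 1000 = 1228 kN → 0.75 × 1228 = 921 kN.
Bearing (1.2 l_c t F_u ≤ 2.4 d t F_u): upper limit = 2.4·30·20·410 / 1000 = 590.4 kN.
  Edge l_c = 65 − 33/2 = 48.5 → r_n = 477.2 kN; interior l_c = 100 − 33 = 67 → r_n = 590.4 kN.
  R_n,bearing = 1·477.2 + 2·590.4 = 1658 kN → 0.75 × 1658 = 1240 kN.
Bolt shear governs: 921 kN.

921 kN (bolt shear governs)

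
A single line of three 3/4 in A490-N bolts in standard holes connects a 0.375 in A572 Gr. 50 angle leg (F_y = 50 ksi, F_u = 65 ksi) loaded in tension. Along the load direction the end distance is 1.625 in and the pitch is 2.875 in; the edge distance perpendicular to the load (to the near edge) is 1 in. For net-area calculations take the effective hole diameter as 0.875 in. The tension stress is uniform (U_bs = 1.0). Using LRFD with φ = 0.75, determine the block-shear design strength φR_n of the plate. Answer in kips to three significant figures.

67.2 kips

Shear plane L_v = 1.625 + 2·2.875 = 7.375 in; A_gv = 7.375 × 0.375 = 2.766 in².
A_nv = (7.375 − 2.5·0.875) × 0.375 = 1.945 in².
A_nt = (1 − 0.5·0.875) × 0.375 = 0.2109 in².
0.6 F_u A_nv = 75.87 kips; 0.6 F_y A_gv = 82.97 kips → shear rupture governs the shear term.
R_n = 75.87 + 1.0 × 65 × 0.2109 = 89.58 kips.
Design strength φR_n = 0.75 × 89.58 = 67.2 kips.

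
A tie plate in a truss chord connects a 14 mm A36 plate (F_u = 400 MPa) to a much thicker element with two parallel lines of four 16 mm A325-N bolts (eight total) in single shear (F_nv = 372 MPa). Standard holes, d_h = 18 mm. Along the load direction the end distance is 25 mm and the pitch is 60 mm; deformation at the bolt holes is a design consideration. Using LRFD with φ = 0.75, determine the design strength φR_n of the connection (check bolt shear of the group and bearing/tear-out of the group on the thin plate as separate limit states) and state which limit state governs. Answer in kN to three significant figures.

Bolt shear: A_b = π·16²/4 = 201.1 mm²; R_n = 372 × 201.1 × 8 × 1 / 1000 = 598.4 kN → 0.75 × 598.4 = 449 kN.
Bearing (1.2 l_c t F_u ≤ 2.4 d t F_u): upper limit = 2.4·16·14·400 / 1000 = 215 kN.
  Edge l_c = 25 − 18/2 = 16 → r_n = 107.5 kN; interior l_c = 60 − 18 = 42 → r_n = 215 kN.
  R_n,bearing = 2·107.5 + 6·215 = 1505 kN → 0.75 × 1505 = 1130 kN.
Bolt shear governs: 449 kN.

449 kN (bolt shear governs)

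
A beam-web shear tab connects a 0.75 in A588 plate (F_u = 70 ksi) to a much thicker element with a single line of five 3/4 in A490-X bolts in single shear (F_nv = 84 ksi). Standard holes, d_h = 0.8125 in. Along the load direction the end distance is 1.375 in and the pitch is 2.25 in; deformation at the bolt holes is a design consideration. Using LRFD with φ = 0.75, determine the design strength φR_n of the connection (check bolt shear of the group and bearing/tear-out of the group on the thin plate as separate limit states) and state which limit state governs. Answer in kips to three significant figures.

Bolt shear: A_b = π·0.75²/4 = 0.4418 in²; R_n = 84 × 0.4418 × 5 × 1 = 185.6 kips → 0.75 × 185.6 = 139 kips.
Bearing (1.2 l_c t F_u ≤ 2.4 d t F_u): upper limit = 2.4·0.75·0.75·70 = 94.5 kips.
  Edge l_c = 1.375 − 0.8125/2 = 0.9688 → r_n = 61.03 kips; interior l_c = 2.25 − 0.8125 = 1.438 → r_n = 90.56 kips.
  R_n,bearing = 1·61.03 + 4·90.56 = 423.3 kips → 0.75 × 423.3 = 317 kips.
Bolt shear governs: 139 kips.

139 kips (bolt shear governs)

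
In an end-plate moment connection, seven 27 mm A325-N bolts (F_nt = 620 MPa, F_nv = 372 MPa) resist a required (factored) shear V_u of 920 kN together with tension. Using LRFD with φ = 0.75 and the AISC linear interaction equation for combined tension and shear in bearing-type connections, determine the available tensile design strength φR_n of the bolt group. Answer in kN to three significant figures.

889 kN

A_b = π·27²/4 = 572.6 mm²; f_rv = 920 × 1000 / (7 × 572.6) = 229.5 MPa.
F'_nt = 1.3 F_nt − (F_nt / φF_nv) f_rv = 1.3·620 − (620/(0.75·372))·229.5 = 295.9 MPa, capped at F_nt → F'_nt = 295.9 MPa.
R_n = F'_nt · A_b · n = 295.9 × 572.6 × 7 / 1000 = 1186 kN.
Design strength φR_n = 0.75 × 1186 = 889 kN.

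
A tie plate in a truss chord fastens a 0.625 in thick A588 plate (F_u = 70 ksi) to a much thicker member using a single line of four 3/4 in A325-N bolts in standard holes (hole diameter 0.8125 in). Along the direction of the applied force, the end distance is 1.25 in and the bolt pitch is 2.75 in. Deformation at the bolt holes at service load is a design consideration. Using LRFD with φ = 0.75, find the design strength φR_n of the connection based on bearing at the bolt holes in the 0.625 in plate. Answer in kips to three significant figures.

210 kips

Per bolt r_n = 1.2 l_c t F_u ≤ 2.4 d t F_u; upper limit = 2.4 × 0.75 × 0.625 × 70 = 78.75 kips.
Edge bolt: l_c = 1.25 − 0.8125/2 = 0.8438 in → 1.2 × 0.8438 × 0.625 × 70 = 44.3 → r_n = 44.3 kips.
Interior bolts: l_c = 2.75 − 0.8125 = 1.938 in → 1.2 × 1.938 × 0.625 × 70 = 101.7 → r_n = 78.75 kips.
R_n = 1 × 44.3 + 3 × 78.75 = 280.5 kips.
Design strength φR_n = 0.75 × 280.5 = 210 kips.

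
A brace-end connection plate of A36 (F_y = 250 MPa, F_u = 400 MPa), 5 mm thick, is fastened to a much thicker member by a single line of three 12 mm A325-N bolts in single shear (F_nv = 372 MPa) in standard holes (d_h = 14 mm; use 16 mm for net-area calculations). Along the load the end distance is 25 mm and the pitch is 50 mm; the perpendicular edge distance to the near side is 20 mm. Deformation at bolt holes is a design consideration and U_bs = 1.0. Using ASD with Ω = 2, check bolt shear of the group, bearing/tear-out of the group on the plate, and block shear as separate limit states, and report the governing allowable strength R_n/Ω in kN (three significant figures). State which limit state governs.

Bolt shear: A_b = π·12²/4 = 113.1 mm²; R_n = 372 × 113.1 × 3 × 1 / 1000 = 126.2 kN → 126.2 / 2 = 63.1 kN.
Bearing: edge l_c = 18, r_n = 43.2 kN; interior l_c = 36, r_n = 57.6 kN; R_n = 43.2 + 2·57.6 = 158.4 kN → 79.2 kN.
Block shear: A_gv = 625, A_nv = 425, A_nt = 60 mm²; R_n = min(0.6F_uA_nv, 0.6F_yA_gv) + U_bs·F_u·A_nt = 117.8 kN → 58.9 kN.
Block shear governs: 58.9 kN.

58.9 kN (block shear governs)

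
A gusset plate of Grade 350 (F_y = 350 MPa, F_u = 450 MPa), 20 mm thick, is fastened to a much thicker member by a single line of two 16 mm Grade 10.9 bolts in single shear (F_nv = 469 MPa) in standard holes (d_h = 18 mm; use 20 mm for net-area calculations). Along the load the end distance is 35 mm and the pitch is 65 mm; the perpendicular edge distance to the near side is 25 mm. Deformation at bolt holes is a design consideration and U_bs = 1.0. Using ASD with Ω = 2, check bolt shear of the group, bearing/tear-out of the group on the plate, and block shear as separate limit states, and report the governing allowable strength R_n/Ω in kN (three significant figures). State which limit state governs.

94.3 kN (bolt shear governs)

Bolt shear: A_b = π·16²/4 = 201.1 mm²; R_n = 469 × 201.1 × 2 × 1 / 1000 = 188.6 kN → 188.6 / 2 = 94.3 kN.
Bearing: edge l_c = 26, r_n = 280.8 kN; interior l_c = 47, r_n = 345.6 kN; R_n = 280.8 + 1·345.6 = 626.4 kN → 313 kN.
Block shear: A_gv = 2000, A_nv = 1400, A_nt = 300 mm²; R_n = min(0.6F_uA_nv, 0.6F_yA_gv) + U_bs·F_u·A_nt = 513 kN → 256 kN.
Bolt shear governs: 94.3 kN.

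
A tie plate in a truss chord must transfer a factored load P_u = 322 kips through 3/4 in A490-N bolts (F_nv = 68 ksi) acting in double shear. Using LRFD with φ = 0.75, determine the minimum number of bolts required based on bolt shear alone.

8 bolts

A_b = π·0.75²/4 = 0.4418 in².
Per-bolt design strength φR_n = 0.75 × 68 × 0.4418 × 2 = 45.06 kips.
n ≥ 322 / 45.06 = 7.146 → use 8 bolts.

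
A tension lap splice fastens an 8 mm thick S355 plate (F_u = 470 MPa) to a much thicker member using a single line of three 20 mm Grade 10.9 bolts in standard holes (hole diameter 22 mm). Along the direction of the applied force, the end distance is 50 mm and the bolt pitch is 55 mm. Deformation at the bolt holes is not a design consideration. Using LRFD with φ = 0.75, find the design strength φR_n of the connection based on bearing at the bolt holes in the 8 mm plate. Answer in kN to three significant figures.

444 kN

Per bolt r_n = 1.5 l_c t F_u ≤ 3.0 d t F_u; upper limit = 3.0 × 20 × 8 × 470 / 1000 = 225.6 kN.
Edge bolt: l_c = 50 − 22/2 = 39 mm → 1.5 × 39 × 8 × 470 / 1000 = 220 → r_n = 220 kN.
Interior bolts: l_c = 55 − 22 = 33 mm → 1.5 × 33 × 8 × 470 / 1000 = 186.1 → r_n = 186.1 kN.
R_n = 1 × 220 + 2 × 186.1 = 592.2 kN.
Design strength φR_n = 0.75 × 592.2 = 444 kN.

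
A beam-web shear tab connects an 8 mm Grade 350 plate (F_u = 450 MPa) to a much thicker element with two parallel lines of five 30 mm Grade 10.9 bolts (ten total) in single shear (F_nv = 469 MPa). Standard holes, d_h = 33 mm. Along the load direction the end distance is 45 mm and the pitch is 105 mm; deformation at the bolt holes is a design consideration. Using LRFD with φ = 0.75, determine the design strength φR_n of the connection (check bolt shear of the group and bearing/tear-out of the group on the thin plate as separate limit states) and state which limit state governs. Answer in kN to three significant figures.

Bolt shear: A_b = π·30²/4 = 706.9 mm²; R_n = 469 × 706.9 × 10 × 1 / 1000 = 3315 kN → 0.75 × 3315 = 2490 kN.
Bearing (1.2 l_c t F_u ≤ 2.4 d t F_u): upper limit = 2.4·30·8·450 / 1000 = 259.2 kN.
  Edge l_c = 45 − 33/2 = 28.5 → r_n = 123.1 kN; interior l_c = 105 − 33 = 72 → r_n = 259.2 kN.
  R_n,bearing = 2·123.1 + 8·259.2 = 2320 kN → 0.75 × 2320 = 1740 kN.
Bearing governs: 1740 kN.

1740 kN (bearing governs)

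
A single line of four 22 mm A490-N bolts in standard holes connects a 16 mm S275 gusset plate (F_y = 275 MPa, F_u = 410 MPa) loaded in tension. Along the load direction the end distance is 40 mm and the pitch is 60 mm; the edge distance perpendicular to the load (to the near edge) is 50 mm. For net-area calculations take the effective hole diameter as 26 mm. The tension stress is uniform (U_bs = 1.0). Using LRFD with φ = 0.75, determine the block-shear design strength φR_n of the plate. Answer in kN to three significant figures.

563 kN

Shear plane L_v = 40 + 3·60 = 220 mm; A_gv = 220 × 16 = 3520 mm².
A_nv = (220 − 3.5·26) × 16 = 2064 mm².
A_nt = (50 − 0.5·26) × 16 = 592 mm².
0.6 F_u A_nv = 507.7 kN; 0.6 F_y A_gv = 580.8 kN → shear rupture governs the shear term.
R_n = 507.7 + 1.0 × 410 × 592 / 1000 = 750.5 kN.
Design strength φR_n = 0.75 × 750.5 = 563 kN.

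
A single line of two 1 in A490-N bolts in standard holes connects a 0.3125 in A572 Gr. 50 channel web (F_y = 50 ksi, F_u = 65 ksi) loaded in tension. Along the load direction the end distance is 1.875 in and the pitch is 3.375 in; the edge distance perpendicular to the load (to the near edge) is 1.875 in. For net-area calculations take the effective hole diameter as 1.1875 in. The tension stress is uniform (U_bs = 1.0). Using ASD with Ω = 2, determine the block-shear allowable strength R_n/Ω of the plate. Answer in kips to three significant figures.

Shear plane L_v = 1.875 + 1·3.375 = 5.25 in; A_gv = 5.25 × 0.3125 = 1.641 in².
A_nv = (5.25 − 1.5·1.1875) × 0.3125 = 1.084 in².
A_nt = (1.875 − 0.5·1.1875) × 0.3125 = 0.4004 in².
0.6 F_u A_nv = 42.28 kips; 0.6 F_y A_gv = 49.22 kips → shear rupture governs the shear term.
R_n = 42.28 + 1.0 × 65 × 0.4004 = 68.3 kips.
Allowable strength R_n/Ω = 68.3 / 2 = 34.2 kips.

34.2 kips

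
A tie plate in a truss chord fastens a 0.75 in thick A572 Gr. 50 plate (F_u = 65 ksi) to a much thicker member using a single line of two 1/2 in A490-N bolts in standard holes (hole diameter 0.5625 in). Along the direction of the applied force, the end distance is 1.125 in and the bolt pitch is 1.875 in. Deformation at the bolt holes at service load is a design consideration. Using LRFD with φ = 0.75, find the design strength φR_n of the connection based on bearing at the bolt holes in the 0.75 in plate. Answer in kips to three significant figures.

80.9 kips

Per bolt r_n = 1.2 l_c t F_u ≤ 2.4 d t F_u; upper limit = 2.4 × 0.5 × 0.75 × 65 = 58.5 kips.
Edge bolt: l_c = 1.125 − 0.5625/2 = 0.8438 in → 1.2 × 0.8438 × 0.75 × 65 = 49.36 → r_n = 49.36 kips.
Interior bolts: l_c = 1.875 − 0.5625 = 1.312 in → 1.2 × 1.312 × 0.75 × 65 = 76.78 → r_n = 58.5 kips.
R_n = 1 × 49.36 + 1 × 58.5 = 107.9 kips.
Design strength φR_n = 0.75 × 107.9 = 80.9 kips.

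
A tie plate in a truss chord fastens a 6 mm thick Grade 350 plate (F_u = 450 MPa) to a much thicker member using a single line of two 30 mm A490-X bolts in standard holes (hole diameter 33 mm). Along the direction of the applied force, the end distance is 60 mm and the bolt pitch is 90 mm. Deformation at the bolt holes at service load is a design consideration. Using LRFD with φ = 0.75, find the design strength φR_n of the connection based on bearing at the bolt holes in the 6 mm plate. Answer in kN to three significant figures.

Per bolt r_n = 1.2 l_c t F_u ≤ 2.4 d t F_u; upper limit = 2.4 × 30 × 6 × 450 / 1000 = 194.4 kN.
Edge bolt: l_c = 60 − 33/2 = 43.5 mm → 1.2 × 43.5 × 6 × 450 / 1000 = 140.9 → r_n = 140.9 kN.
Interior bolts: l_c = 90 − 33 = 57 mm → 1.2 × 57 × 6 × 450 / 1000 = 184.7 → r_n = 184.7 kN.
R_n = 1 × 140.9 + 1 × 184.7 = 325.6 kN.
Design strength φR_n = 0.75 × 325.6 = 244 kN.

244 kN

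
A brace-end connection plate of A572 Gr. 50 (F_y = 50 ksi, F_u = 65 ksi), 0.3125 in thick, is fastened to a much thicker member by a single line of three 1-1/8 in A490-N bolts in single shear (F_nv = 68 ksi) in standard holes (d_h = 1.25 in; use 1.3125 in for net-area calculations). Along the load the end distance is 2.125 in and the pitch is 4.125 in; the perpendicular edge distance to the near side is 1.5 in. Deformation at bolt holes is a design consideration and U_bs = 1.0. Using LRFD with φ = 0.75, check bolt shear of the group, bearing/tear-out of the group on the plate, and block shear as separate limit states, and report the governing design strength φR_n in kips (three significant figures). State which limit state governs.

Bolt shear: A_b = π·1.125²/4 = 0.994 in²; R_n = 68 × 0.994 × 3 × 1 = 202.8 kips → 0.75 × 202.8 = 152 kips.
Bearing: edge l_c = 1.5, r_n = 36.56 kips; interior l_c = 2.875, r_n = 54.84 kips; R_n = 36.56 + 2·54.84 = 146.2 kips → 110 kips.
Block shear: A_gv = 3.242, A_nv = 2.217, A_nt = 0.2637 in²; R_n = min(0.6F_uA_nv, 0.6F_yA_gv) + U_bs·F_u·A_nt = 103.6 kips → 77.7 kips.
Block shear governs: 77.7 kips.

77.7 kips (block shear governs)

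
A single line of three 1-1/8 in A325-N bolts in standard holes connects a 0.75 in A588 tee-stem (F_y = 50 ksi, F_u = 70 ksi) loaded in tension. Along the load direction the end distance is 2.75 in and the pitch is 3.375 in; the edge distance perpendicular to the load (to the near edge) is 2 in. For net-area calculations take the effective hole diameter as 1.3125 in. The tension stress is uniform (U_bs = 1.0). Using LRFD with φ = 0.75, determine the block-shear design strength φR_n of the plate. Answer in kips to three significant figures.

200 kips

Shear plane L_v = 2.75 + 2·3.375 = 9.5 in; A_gv = 9.5 × 0.75 = 7.125 in².
A_nv = (9.5 − 2.5·1.3125) × 0.75 = 4.664 in².
A_nt = (2 − 0.5·1.3125) × 0.75 = 1.008 in².
0.6 F_u A_nv = 195.9 kips; 0.6 F_y A_gv = 213.8 kips → shear rupture governs the shear term.
R_n = 195.9 + 1.0 × 70 × 1.008 = 266.4 kips.
Design strength φR_n = 0.75 × 266.4 = 200 kips.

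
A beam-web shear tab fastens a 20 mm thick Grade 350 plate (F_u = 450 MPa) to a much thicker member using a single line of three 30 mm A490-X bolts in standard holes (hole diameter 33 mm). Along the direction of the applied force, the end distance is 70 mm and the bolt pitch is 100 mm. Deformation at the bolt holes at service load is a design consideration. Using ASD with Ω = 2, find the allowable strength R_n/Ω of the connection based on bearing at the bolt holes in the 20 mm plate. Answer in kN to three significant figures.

937 kN

Per bolt r_n = 1.2 l_c t F_u ≤ 2.4 d t F_u; upper limit = 2.4 × 30 × 20 × 450 / 1000 = 648 kN.
Edge bolt: l_c = 70 − 33/2 = 53.5 mm → 1.2 × 53.5 × 20 × 450 / 1000 = 577.8 → r_n = 577.8 kN.
Interior bolts: l_c = 100 − 33 = 67 mm → 1.2 × 67 × 20 × 450 / 1000 = 723.6 → r_n = 648 kN.
R_n = 1 × 577.8 + 2 × 648 = 1874 kN.
Allowable strength R_n/Ω = 1874 / 2 = 937 kN.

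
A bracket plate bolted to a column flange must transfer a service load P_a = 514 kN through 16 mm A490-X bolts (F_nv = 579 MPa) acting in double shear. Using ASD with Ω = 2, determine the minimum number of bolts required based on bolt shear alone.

A_b = π·16²/4 = 201.1 mm².
Per-bolt allowable strength R_n/Ω = 579 × 201.1 × 2 / 1000 / 2 = 116.4 kN.
n ≥ 514 / 116.4 = 4.415 → use 5 bolts.

5 bolts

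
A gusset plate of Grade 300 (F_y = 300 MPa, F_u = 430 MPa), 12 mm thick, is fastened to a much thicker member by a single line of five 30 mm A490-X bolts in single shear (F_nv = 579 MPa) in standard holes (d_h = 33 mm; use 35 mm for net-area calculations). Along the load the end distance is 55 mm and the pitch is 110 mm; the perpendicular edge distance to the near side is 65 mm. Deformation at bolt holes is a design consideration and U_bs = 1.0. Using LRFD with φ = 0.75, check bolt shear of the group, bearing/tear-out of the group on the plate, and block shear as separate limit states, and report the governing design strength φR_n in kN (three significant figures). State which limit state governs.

968 kN (block shear governs)

Bolt shear: A_b = π·30²/4 = 706.9 mm²; R_n = 579 × 706.9 × 5 × 1 / 1000 = 2046 kN → 0.75 × 2046 = 1530 kN.
Bearing: edge l_c = 38.5, r_n = 238.4 kN; interior l_c = 77, r_n = 371.5 kN; R_n = 238.4 + 4·371.5 = 1724 kN → 1290 kN.
Block shear: A_gv = 5940, A_nv = 4050, A_nt = 570 mm²; R_n = min(0.6F_uA_nv, 0.6F_yA_gv) + U_bs·F_u·A_nt = 1290 kN → 968 kN.
Block shear governs: 968 kN.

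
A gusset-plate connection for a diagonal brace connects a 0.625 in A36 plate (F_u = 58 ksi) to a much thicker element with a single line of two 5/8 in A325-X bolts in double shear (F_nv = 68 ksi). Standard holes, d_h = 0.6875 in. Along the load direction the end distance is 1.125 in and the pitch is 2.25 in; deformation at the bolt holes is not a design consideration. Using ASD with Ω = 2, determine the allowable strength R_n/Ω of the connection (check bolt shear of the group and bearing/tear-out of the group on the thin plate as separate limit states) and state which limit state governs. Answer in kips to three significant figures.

41.7 kips (bolt shear governs)

Bolt shear: A_b = π·0.625²/4 = 0.3068 in²; R_n = 68 × 0.3068 × 2 × 2 = 83.45 kips → 83.45 / 2 = 41.7 kips.
Bearing (1.5 l_c t F_u ≤ 3.0 d t F_u): upper limit = 3.0·0.625·0.625·58 = 67.97 kips.
  Edge l_c = 1.125 − 0.6875/2 = 0.7812 → r_n = 42.48 kips; interior l_c = 2.25 − 0.6875 = 1.562 → r_n = 67.97 kips.
  R_n,bearing = 1·42.48 + 1·67.97 = 110.4 kips → 110.4 / 2 = 55.2 kips.
Bolt shear governs: 41.7 kips.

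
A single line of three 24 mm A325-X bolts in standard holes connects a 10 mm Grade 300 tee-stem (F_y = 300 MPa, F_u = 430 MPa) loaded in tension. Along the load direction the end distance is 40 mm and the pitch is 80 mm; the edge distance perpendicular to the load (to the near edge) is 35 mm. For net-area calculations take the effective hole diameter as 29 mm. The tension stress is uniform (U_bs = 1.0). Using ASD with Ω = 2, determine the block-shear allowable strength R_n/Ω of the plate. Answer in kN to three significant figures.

209 kN

Shear plane L_v = 40 + 2·80 = 200 mm; A_gv = 200 × 10 = 2000 mm².
A_nv = (200 − 2.5·29) × 10 = 1275 mm².
A_nt = (35 − 0.5·29) × 10 = 205 mm².
0.6 F_u A_nv = 328.9 kN; 0.6 F_y A_gv = 360 kN → shear rupture governs the shear term.
R_n = 328.9 + 1.0 × 430 × 205 / 1000 = 417.1 kN.
Allowable strength R_n/Ω = 417.1 / 2 = 209 kN.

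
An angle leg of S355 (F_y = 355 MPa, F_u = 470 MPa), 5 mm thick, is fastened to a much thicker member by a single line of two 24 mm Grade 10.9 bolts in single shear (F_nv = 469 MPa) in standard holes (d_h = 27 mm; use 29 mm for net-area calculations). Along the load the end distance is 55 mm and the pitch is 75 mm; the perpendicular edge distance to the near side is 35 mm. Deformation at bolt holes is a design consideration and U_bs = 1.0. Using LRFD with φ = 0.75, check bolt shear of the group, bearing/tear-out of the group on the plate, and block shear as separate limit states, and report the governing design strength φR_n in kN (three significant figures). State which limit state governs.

128 kN (block shear governs)

Bolt shear: A_b = π·24²/4 = 452.4 mm²; R_n = 469 × 452.4 × 2 × 1 / 1000 = 424.3 kN → 0.75 × 424.3 = 318 kN.
Bearing: edge l_c = 41.5, r_n = 117 kN; interior l_c = 48, r_n = 135.4 kN; R_n = 117 + 1·135.4 = 252.4 kN → 189 kN.
Block shear: A_gv = 650, A_nv = 432.5, A_nt = 102.5 mm²; R_n = min(0.6F_uA_nv, 0.6F_yA_gv) + U_bs·F_u·A_nt = 170.1 kN → 128 kN.
Block shear governs: 128 kN.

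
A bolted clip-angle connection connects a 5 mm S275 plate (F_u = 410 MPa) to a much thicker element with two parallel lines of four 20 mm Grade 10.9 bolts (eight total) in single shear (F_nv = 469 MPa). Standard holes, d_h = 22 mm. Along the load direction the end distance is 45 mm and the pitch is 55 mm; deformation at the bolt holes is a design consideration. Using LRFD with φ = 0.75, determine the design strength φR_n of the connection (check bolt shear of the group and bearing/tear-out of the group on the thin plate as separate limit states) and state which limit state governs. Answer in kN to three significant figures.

Bolt shear: A_b = π·20²/4 = 314.2 mm²; R_n = 469 × 314.2 × 8 × 1 / 1000 = 1179 kN → 0.75 × 1179 = 884 kN.
Bearing (1.2 l_c t F_u ≤ 2.4 d t F_u): upper limit = 2.4·20·5·410 / 1000 = 98.4 kN.
  Edge l_c = 45 − 22/2 = 34 → r_n = 83.64 kN; interior l_c = 55 − 22 = 33 → r_n = 81.18 kN.
  R_n,bearing = 2·83.64 + 6·81.18 = 654.4 kN → 0.75 × 654.4 = 491 kN.
Bearing governs: 491 kN.

491 kN (bearing governs)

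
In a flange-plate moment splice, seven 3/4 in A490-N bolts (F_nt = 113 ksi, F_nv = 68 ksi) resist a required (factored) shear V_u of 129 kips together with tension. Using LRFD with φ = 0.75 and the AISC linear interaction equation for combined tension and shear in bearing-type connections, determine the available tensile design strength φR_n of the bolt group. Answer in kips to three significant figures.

126 kips

A_b = π·0.75²/4 = 0.4418 in²; f_rv = 129 / (7 × 0.4418) = 41.71 ksi.
F'_nt = 1.3 F_nt − (F_nt / φF_nv) f_rv = 1.3·113 − (113/(0.75·68))·41.71 = 54.48 ksi, capped at F_nt → F'_nt = 54.48 ksi.
R_n = F'_nt · A_b · n = 54.48 × 0.4418 × 7 = 168.5 kips.
Design strength φR_n = 0.75 × 168.5 = 126 kips.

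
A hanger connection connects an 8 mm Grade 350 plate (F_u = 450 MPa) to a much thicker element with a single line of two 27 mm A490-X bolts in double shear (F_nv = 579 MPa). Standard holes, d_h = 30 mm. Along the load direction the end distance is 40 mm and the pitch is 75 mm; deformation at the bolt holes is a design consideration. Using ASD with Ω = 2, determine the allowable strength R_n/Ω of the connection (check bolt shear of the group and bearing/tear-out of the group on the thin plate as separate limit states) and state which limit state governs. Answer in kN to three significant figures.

151 kN (bearing governs)

Bolt shear: A_b = π·27²/4 = 572.6 mm²; R_n = 579 × 572.6 × 2 × 2 / 1000 = 1326 kN → 1326 / 2 = 663 kN.
Bearing (1.2 l_c t F_u ≤ 2.4 d t F_u): upper limit = 2.4·27·8·450 / 1000 = 233.3 kN.
  Edge l_c = 40 − 30/2 = 25 → r_n = 108 kN; interior l_c = 75 − 30 = 45 → r_n = 194.4 kN.
  R_n,bearing = 1·108 + 1·194.4 = 302.4 kN → 302.4 / 2 = 151 kN.
Bearing governs: 151 kN.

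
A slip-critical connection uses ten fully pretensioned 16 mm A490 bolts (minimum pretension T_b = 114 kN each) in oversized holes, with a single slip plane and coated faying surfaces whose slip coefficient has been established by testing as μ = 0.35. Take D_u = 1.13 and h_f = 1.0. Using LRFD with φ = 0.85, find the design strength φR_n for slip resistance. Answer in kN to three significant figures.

383 kN

R_n = μ · D_u · h_f · T_b · n_s · n_b = 0.35 × 1.13 × 1.0 × 114 × 1 × 10 = 450.9 kN.
Design strength φR_n = 0.85 × 450.9 = 383 kN.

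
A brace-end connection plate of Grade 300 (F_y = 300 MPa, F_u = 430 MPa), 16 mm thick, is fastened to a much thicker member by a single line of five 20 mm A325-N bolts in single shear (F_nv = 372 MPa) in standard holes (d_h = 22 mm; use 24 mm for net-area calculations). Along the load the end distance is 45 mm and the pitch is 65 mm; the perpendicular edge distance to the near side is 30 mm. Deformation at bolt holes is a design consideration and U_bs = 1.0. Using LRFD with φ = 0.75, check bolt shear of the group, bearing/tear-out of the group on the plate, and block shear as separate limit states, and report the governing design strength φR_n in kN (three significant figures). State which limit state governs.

Bolt shear: A_b = π·20²/4 = 314.2 mm²; R_n = 372 × 314.2 × 5 × 1 / 1000 = 584.3 kN → 0.75 × 584.3 = 438 kN.
Bearing: edge l_c = 34, r_n = 280.7 kN; interior l_c = 43, r_n = 330.2 kN; R_n = 280.7 + 4·330.2 = 1602 kN → 1200 kN.
Block shear: A_gv = 4880, A_nv = 3152, A_nt = 288 mm²; R_n = min(0.6F_uA_nv, 0.6F_yA_gv) + U_bs·F_u·A_nt = 937.1 kN → 703 kN.
Bolt shear governs: 438 kN.

438 kN (bolt shear governs)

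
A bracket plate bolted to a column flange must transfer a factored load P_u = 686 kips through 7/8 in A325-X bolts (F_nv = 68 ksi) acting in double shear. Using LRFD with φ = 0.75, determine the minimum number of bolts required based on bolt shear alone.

12 bolts

A_b = π·0.875²/4 = 0.6013 in².
Per-bolt design strength φR_n = 0.75 × 68 × 0.6013 × 2 = 61.33 kips.
n ≥ 686 / 61.33 = 11.18 → use 12 bolts.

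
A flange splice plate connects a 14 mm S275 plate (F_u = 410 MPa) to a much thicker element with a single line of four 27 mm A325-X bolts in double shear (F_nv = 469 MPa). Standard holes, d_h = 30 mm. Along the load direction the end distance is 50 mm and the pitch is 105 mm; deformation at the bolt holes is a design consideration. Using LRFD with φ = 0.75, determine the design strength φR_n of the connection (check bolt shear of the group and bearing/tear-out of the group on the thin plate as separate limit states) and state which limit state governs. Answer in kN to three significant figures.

1020 kN (bearing governs)

Bolt shear: A_b = π·27²/4 = 572.6 mm²; R_n = 469 × 572.6 × 4 × 2 / 1000 = 2148 kN → 0.75 × 2148 = 1610 kN.
Bearing (1.2 l_c t F_u ≤ 2.4 d t F_u): upper limit = 2.4·27·14·410 / 1000 = 372 kN.
  Edge l_c = 50 − 30/2 = 35 → r_n = 241.1 kN; interior l_c = 105 − 30 = 75 → r_n = 372 kN.
  R_n,bearing = 1·241.1 + 3·372 = 1357 kN → 0.75 × 1357 = 1020 kN.
Bearing governs: 1020 kN.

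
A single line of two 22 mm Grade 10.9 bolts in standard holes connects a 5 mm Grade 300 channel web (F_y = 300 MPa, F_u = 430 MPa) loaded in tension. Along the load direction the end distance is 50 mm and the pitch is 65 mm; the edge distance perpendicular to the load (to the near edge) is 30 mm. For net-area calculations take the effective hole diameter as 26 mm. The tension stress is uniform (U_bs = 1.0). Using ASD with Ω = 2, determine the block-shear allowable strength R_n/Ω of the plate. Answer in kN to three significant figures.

Shear plane L_v = 50 + 1·65 = 115 mm; A_gv = 115 × 5 = 575 mm².
A_nv = (115 − 1.5·26) × 5 = 380 mm².
A_nt = (30 − 0.5·26) × 5 = 85 mm².
0.6 F_u A_nv = 98.04 kN; 0.6 F_y A_gv = 103.5 kN → shear rupture governs the shear term.
R_n = 98.04 + 1.0 × 430 × 85 / 1000 = 134.6 kN.
Allowable strength R_n/Ω = 134.6 / 2 = 67.3 kN.

67.3 kN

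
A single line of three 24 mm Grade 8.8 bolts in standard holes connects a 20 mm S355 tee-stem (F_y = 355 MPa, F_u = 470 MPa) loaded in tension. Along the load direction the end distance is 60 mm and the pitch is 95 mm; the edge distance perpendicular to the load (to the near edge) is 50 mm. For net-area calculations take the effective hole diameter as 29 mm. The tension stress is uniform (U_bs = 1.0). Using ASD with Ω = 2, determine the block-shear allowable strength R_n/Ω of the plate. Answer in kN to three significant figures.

Shear plane L_v = 60 + 2·95 = 250 mm; A_gv = 250 × 20 = 5000 mm².
A_nv = (250 − 2.5·29) × 20 = 3550 mm².
A_nt = (50 − 0.5·29) × 20 = 710 mm².
0.6 F_u A_nv = 1001 kN; 0.6 F_y A_gv = 1065 kN → shear rupture governs the shear term.
R_n = 1001 + 1.0 × 470 × 710 / 1000 = 1335 kN.
Allowable strength R_n/Ω = 1335 / 2 = 667 kN.

667 kN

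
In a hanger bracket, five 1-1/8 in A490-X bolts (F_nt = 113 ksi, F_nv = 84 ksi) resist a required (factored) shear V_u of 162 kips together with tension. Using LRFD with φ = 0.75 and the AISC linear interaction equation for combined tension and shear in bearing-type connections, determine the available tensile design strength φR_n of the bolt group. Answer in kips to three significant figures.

A_b = π·1.125²/4 = 0.994 in²; f_rv = 162 / (5 × 0.994) = 32.59 ksi.
F'_nt = 1.3 F_nt − (F_nt / φF_nv) f_rv = 1.3·113 − (113/(0.75·84))·32.59 = 88.44 ksi, capped at F_nt → F'_nt = 88.44 ksi.
R_n = F'_nt · A_b · n = 88.44 × 0.994 × 5 = 439.5 kips.
Design strength φR_n = 0.75 × 439.5 = 330 kips.

330 kips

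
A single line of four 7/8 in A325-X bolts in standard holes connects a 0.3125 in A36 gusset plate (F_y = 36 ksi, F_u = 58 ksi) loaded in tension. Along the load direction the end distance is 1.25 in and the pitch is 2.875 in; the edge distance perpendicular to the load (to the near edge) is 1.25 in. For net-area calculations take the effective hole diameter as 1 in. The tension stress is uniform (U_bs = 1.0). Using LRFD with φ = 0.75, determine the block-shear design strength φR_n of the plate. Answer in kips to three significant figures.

Shear plane L_v = 1.25 + 3·2.875 = 9.875 in; A_gv = 9.875 × 0.3125 = 3.086 in².
A_nv = (9.875 − 3.5·1) × 0.3125 = 1.992 in².
A_nt = (1.25 − 0.5·1) × 0.3125 = 0.2344 in².
0.6 F_u A_nv = 69.33 kips; 0.6 F_y A_gv = 66.66 kips → shear yielding governs the shear term.
R_n = 66.66 + 1.0 × 58 × 0.2344 = 80.25 kips.
Design strength φR_n = 0.75 × 80.25 = 60.2 kips.

60.2 kips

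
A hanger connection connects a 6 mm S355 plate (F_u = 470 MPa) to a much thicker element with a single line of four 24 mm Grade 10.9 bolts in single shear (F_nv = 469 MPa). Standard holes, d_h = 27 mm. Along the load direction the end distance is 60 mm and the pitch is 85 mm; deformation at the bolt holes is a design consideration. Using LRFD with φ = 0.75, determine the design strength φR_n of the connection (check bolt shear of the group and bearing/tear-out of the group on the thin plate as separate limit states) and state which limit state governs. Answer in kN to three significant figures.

Bolt shear: A_b = π·24²/4 = 452.4 mm²; R_n = 469 × 452.4 × 4 × 1 / 1000 = 848.7 kN → 0.75 × 848.7 = 637 kN.
Bearing (1.2 l_c t F_u ≤ 2.4 d t F_u): upper limit = 2.4·24·6·470 / 1000 = 162.4 kN.
  Edge l_c = 60 − 27/2 = 46.5 → r_n = 157.4 kN; interior l_c = 85 − 27 = 58 → r_n = 162.4 kN.
  R_n,bearing = 1·157.4 + 3·162.4 = 644.7 kN → 0.75 × 644.7 = 483 kN.
Bearing governs: 483 kN.

483 kN (bearing governs)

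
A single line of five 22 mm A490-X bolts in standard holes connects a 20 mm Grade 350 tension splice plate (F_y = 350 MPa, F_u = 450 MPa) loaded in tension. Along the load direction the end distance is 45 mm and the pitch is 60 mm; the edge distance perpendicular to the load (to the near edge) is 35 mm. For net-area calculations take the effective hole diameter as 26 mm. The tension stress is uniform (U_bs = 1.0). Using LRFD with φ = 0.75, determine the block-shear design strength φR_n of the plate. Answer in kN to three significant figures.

Shear plane L_v = 45 + 4·60 = 285 mm; A_gv = 285 × 20 = 5700 mm².
A_nv = (285 − 4.5·26) × 20 = 3360 mm².
A_nt = (35 − 0.5·26) × 20 = 440 mm².
0.6 F_u A_nv = 907.2 kN; 0.6 F_y A_gv = 1197 kN → shear rupture governs the shear term.
R_n = 907.2 + 1.0 × 450 × 440 / 1000 = 1105 kN.
Design strength φR_n = 0.75 × 1105 = 829 kN.

829 kN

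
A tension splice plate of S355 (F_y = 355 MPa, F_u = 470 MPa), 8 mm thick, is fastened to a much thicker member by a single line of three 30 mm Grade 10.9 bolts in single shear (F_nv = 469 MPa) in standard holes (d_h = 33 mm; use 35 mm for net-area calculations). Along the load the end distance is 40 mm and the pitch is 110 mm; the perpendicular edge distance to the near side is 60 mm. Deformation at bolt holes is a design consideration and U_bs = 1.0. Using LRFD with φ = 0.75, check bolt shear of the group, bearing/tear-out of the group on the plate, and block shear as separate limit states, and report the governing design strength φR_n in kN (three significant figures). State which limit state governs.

412 kN (block shear governs)

Bolt shear: A_b = π·30²/4 = 706.9 mm²; R_n = 469 × 706.9 × 3 × 1 / 1000 = 994.5 kN → 0.75 × 994.5 = 746 kN.
Bearing: edge l_c = 23.5, r_n = 106 kN; interior l_c = 77, r_n = 270.7 kN; R_n = 106 + 2·270.7 = 647.5 kN → 486 kN.
Block shear: A_gv = 2080, A_nv = 1380, A_nt = 340 mm²; R_n = min(0.6F_uA_nv, 0.6F_yA_gv) + U_bs·F_u·A_nt = 549 kN → 412 kN.
Block shear governs: 412 kN.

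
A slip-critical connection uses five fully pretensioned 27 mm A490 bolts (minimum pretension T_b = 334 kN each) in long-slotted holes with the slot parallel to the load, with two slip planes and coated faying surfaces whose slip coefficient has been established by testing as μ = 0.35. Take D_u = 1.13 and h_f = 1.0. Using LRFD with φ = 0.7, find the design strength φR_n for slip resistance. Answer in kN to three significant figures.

R_n = μ · D_u · h_f · T_b · n_s · n_b = 0.35 × 1.13 × 1.0 × 334 × 2 × 5 = 1321 kN.
Design strength φR_n = 0.7 × 1321 = 925 kN.

925 kN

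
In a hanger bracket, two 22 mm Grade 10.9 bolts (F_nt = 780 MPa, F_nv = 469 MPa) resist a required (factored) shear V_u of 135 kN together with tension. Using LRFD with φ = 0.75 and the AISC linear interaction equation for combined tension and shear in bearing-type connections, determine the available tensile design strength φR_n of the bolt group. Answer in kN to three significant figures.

A_b = π·22²/4 = 380.1 mm²; f_rv = 135 × 1000 / (2 × 380.1) = 177.6 MPa.
F'_nt = 1.3 F_nt − (F_nt / φF_nv) f_rv = 1.3·780 − (780/(0.75·469))·177.6 = 620.2 MPa, capped at F_nt → F'_nt = 620.2 MPa.
R_n = F'_nt · A_b · n = 620.2 × 380.1 × 2 / 1000 = 471.5 kN.
Design strength φR_n = 0.75 × 471.5 = 354 kN.

354 kN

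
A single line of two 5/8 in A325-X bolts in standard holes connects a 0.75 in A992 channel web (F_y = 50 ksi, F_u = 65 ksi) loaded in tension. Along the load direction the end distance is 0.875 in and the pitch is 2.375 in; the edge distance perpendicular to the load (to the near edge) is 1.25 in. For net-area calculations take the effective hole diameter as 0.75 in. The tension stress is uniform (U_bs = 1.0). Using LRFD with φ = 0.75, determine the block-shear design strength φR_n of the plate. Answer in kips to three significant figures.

Shear plane L_v = 0.875 + 1·2.375 = 3.25 in; A_gv = 3.25 × 0.75 = 2.438 in².
A_nv = (3.25 − 1.5·0.75) × 0.75 = 1.594 in².
A_nt = (1.25 − 0.5·0.75) × 0.75 = 0.6562 in².
0.6 F_u A_nv = 62.16 kips; 0.6 F_y A_gv = 73.12 kips → shear rupture governs the shear term.
R_n = 62.16 + 1.0 × 65 × 0.6562 = 104.8 kips.
Design strength φR_n = 0.75 × 104.8 = 78.6 kips.

78.6 kips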